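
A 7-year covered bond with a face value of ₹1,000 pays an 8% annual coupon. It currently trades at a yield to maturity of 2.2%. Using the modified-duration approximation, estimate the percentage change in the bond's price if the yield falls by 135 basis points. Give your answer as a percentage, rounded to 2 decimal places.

+7.72%

Periodic yield y = 0.022. Modified duration first:
  t   CF        PV=CF/(1+0.022)^t    t·PV
  1        80.00        78.2779        78.2779
  2        80.00        76.5928       153.1857
  3        80.00        74.9441       224.8322
  4        80.00        73.3308       293.3232
  5        80.00        71.7522       358.7612
  6        80.00        70.2077       421.2461
  7     1,080.00       927.4008     6,491.8059
  Σ                  1,372.5064     8,021.4322
P = 1,372.5064; D_Mac = 5.84437 yrs; D_mod = 5.84437/(1+0.022) = 5.71856 yrs.
ΔP/P ≈ -D_mod · Δy = -5.71856 × (-0.0135) = +0.077201 = +7.7201%.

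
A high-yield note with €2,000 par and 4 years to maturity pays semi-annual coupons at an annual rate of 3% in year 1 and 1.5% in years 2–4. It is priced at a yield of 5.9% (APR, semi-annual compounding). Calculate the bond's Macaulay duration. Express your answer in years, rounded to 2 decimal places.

3.83 years

Periodic yield y = 0.0295. Discount each cash flow and weight by its period:
  t   CF        PV=CF/(1+0.0295)^t    t·PV
  1        30.00        29.1404        29.1404
  2        30.00        28.3054        56.6107
  3        15.00        13.7471        41.2414
  4        15.00        13.3532        53.4129
  5        15.00        12.9706        64.8529
  6        15.00        12.5989        75.5935
  7        15.00        12.2379        85.6653
  8     2,015.00     1,596.8504    12,774.8035
  Σ                  1,719.2039    13,181.3206
Price P = Σ PV = 1,719.2039.
Macaulay duration = Σ(t·PV) / P = 13,181.3206 / 1,719.2039 = 7.66711 half-year periods.
In years: 7.66711 / 2 = 3.83355 years.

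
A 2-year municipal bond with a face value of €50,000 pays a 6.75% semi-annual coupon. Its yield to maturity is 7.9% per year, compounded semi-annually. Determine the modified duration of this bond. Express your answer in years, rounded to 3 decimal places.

Periodic yield y = 0.0395. First find Macaulay duration:
  t   CF        PV=CF/(1+0.0395)^t    t·PV
  1     1,687.50     1,623.3766     1,623.3766
  2     1,687.50     1,561.6899     3,123.3797
  3     1,687.50     1,502.3472     4,507.0415
  4    51,687.50    44,267.7606   177,071.0422
  Σ                 48,955.1742   186,324.8401
P = 48,955.1742; Macaulay duration = 186,324.8401 / 48,955.1742 = 3.80603 half-year periods = 1.90301 years.
Modified duration = D_Mac / (1 + y) = 1.90301 / 1.0395 = 1.83070 years.

1.831 years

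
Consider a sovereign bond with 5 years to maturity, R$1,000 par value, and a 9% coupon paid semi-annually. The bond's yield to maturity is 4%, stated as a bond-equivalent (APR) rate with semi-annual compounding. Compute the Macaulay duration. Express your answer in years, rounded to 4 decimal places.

4.2304 years

Periodic yield y = 0.02. Discount each cash flow and weight by its period:
  t   CF        PV=CF/(1+0.02)^t    t·PV
  1        45.00        44.1176        44.1176
  2        45.00        43.2526        86.5052
  3        45.00        42.4045       127.2135
  4        45.00        41.5730       166.2922
  5        45.00        40.7579       203.7894
  6        45.00        39.9587       239.7523
  7        45.00        39.1752       274.2265
  8        45.00        38.4071       307.2565
  9        45.00        37.6540       338.8859
  10    1,045.00       857.2640     8,572.6397
  Σ                  1,224.5646    10,360.6788
Price P = Σ PV = 1,224.5646.
Macaulay duration = Σ(t·PV) / P = 10,360.6788 / 1,224.5646 = 8.46070 half-year periods.
In years: 8.46070 / 2 = 4.23035 years.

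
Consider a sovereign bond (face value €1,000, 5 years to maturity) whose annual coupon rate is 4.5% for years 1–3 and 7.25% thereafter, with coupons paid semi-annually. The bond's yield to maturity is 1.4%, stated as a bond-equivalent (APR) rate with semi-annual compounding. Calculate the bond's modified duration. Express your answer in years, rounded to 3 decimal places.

4.525 years

Periodic yield y = 0.007. First find Macaulay duration:
  t   CF        PV=CF/(1+0.007)^t    t·PV
  1        22.50        22.3436        22.3436
  2        22.50        22.1883        44.3766
  3        22.50        22.0340        66.1021
  4        22.50        21.8809        87.5235
  5        22.50        21.7288       108.6439
  6        22.50        21.5777       129.4664
  7        36.25        34.5225       241.6572
  8        36.25        34.2825       274.2598
  9        36.25        34.0442       306.3975
  10    1,036.25       966.4287     9,664.2874
  Σ                  1,201.0311    10,945.0580
P = 1,201.0311; Macaulay duration = 10,945.0580 / 1,201.0311 = 9.11305 half-year periods = 4.55653 years.
Modified duration = D_Mac / (1 + y) = 4.55653 / 1.007 = 4.52485 years.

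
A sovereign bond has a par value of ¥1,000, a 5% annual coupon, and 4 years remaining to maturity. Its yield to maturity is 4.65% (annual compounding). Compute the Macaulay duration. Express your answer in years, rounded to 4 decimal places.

Periodic yield y = 0.0465. Discount each cash flow and weight by its year:
  t   CF        PV=CF/(1+0.0465)^t    t·PV
  1        50.00        47.7783        47.7783
  2        50.00        45.6553        91.3107
  3        50.00        43.6267       130.8801
  4     1,050.00       875.4521     3,501.8082
  Σ                  1,012.5124     3,771.7773
Price P = Σ PV = 1,012.5124.
Macaulay duration = Σ(t·PV) / P = 3,771.7773 / 1,012.5124 = 3.72517 years.

3.7252 years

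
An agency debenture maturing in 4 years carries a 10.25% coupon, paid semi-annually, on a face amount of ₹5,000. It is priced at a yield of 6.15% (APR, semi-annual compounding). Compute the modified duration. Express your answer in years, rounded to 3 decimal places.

3.324 years

Periodic yield y = 0.03075. First find Macaulay duration:
  t   CF        PV=CF/(1+0.03075)^t    t·PV
  1       256.25       248.6054       248.6054
  2       256.25       241.1888       482.3777
  3       256.25       233.9935       701.9806
  4       256.25       227.0129       908.0515
  5       256.25       220.2405     1,101.2024
  6       256.25       213.6701     1,282.0208
  7       256.25       207.2958     1,451.0705
  8     5,256.25     4,125.2404    33,001.9234
  Σ                  5,717.2474    39,177.2323
P = 5,717.2474; Macaulay duration = 39,177.2323 / 5,717.2474 = 6.85246 half-year periods = 3.42623 years.
Modified duration = D_Mac / (1 + y) = 3.42623 / 1.03075 = 3.32402 years.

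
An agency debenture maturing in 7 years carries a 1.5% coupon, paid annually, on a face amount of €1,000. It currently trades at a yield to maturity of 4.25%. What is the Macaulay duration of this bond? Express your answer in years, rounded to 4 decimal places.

6.6623 years

Periodic yield y = 0.0425. Discount each cash flow and weight by its year:
  t   CF        PV=CF/(1+0.0425)^t    t·PV
  1        15.00        14.3885        14.3885
  2        15.00        13.8019        27.6038
  3        15.00        13.2392        39.7177
  4        15.00        12.6995        50.7980
  5        15.00        12.1818        60.9089
  6        15.00        11.6852        70.1110
  7     1,015.00       758.4616     5,309.2312
  Σ                    836.4577     5,572.7592
Price P = Σ PV = 836.4577.
Macaulay duration = Σ(t·PV) / P = 5,572.7592 / 836.4577 = 6.66233 years.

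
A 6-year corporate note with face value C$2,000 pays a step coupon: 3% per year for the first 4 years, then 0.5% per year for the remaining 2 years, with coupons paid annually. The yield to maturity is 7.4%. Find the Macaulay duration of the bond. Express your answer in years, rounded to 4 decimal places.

5.5192 years

Periodic yield y = 0.074. Discount each cash flow and weight by its year:
  t   CF        PV=CF/(1+0.074)^t    t·PV
  1        60.00        55.8659        55.8659
  2        60.00        52.0167       104.0334
  3        60.00        48.4327       145.2980
  4        60.00        45.0956       180.3824
  5        10.00         6.9981        34.9904
  6     2,010.00     1,309.6956     7,858.1736
  Σ                  1,518.1046     8,378.7437
Price P = Σ PV = 1,518.1046.
Macaulay duration = Σ(t·PV) / P = 8,378.7437 / 1,518.1046 = 5.51921 years.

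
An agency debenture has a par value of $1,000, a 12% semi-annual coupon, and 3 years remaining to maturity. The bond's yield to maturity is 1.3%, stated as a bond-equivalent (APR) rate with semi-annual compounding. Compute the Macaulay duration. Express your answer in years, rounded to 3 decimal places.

2.663 years

Periodic yield y = 0.0065. Discount each cash flow and weight by its period:
  t   CF        PV=CF/(1+0.0065)^t    t·PV
  1        60.00        59.6125        59.6125
  2        60.00        59.2275       118.4551
  3        60.00        58.8450       176.5351
  4        60.00        58.4650       233.8601
  5        60.00        58.0875       290.4373
  6     1,060.00     1,019.5844     6,117.5065
  Σ                  1,313.8220     6,996.4066
Price P = Σ PV = 1,313.8220.
Macaulay duration = Σ(t·PV) / P = 6,996.4066 / 1,313.8220 = 5.32523 half-year periods.
In years: 5.32523 / 2 = 2.66262 years.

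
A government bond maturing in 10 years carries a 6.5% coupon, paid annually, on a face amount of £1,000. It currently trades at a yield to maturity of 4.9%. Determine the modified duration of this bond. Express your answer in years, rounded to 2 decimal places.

Periodic yield y = 0.049. First find Macaulay duration:
  t   CF        PV=CF/(1+0.049)^t    t·PV
  1        65.00        61.9638        61.9638
  2        65.00        59.0694       118.1388
  3        65.00        56.3102       168.9305
  4        65.00        53.6799       214.7195
  5        65.00        51.1724       255.8621
  6        65.00        48.7821       292.6926
  7        65.00        46.5034       325.5240
  8        65.00        44.3312       354.6496
  9        65.00        42.2604       380.3439
  10    1,065.00       660.0772     6,600.7719
  Σ                  1,124.1499     8,773.5965
P = 1,124.1499; Macaulay duration = 8,773.5965 / 1,124.1499 = 7.80465 years.
Modified duration = D_Mac / (1 + y) = 7.80465 / 1.049 = 7.44009 years.

7.44 years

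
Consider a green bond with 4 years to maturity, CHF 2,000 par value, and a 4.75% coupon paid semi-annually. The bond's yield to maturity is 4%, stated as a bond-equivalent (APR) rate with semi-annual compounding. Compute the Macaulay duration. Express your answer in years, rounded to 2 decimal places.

Periodic yield y = 0.02. Discount each cash flow and weight by its period:
  t   CF        PV=CF/(1+0.02)^t    t·PV
  1        47.50        46.5686        46.5686
  2        47.50        45.6555        91.3110
  3        47.50        44.7603       134.2809
  4        47.50        43.8827       175.5306
  5        47.50        43.0222       215.1111
  6        47.50        42.1786       253.0718
  7        47.50        41.3516       289.4613
  8     2,047.50     1,747.5215    13,980.1723
  Σ                  2,054.9411    15,185.5077
Price P = Σ PV = 2,054.9411.
Macaulay duration = Σ(t·PV) / P = 15,185.5077 / 2,054.9411 = 7.38975 half-year periods.
In years: 7.38975 / 2 = 3.69488 years.

3.69 years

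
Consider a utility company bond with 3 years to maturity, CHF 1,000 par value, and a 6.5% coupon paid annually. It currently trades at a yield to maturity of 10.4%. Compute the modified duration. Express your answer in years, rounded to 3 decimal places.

Periodic yield y = 0.104. First find Macaulay duration:
  t   CF        PV=CF/(1+0.104)^t    t·PV
  1        65.00        58.8768        58.8768
  2        65.00        53.3304       106.6609
  3     1,065.00       791.4845     2,374.4534
  Σ                    903.6917     2,539.9911
P = 903.6917; Macaulay duration = 2,539.9911 / 903.6917 = 2.81068 years.
Modified duration = D_Mac / (1 + y) = 2.81068 / 1.104 = 2.54591 years.

2.546 years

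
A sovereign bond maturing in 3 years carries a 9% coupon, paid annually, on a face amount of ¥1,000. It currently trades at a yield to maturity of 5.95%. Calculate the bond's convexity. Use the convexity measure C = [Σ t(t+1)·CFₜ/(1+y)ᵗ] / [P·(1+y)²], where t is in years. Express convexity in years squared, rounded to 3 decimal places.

9.594

With y = 0.0595:
  t   CF        PV=CF/(1+0.0595)^t    t·PV        t(t+1)·PV
  1        90.00        84.9457        84.9457         169.8915
  2        90.00        80.1753       160.3506         481.0518
  3     1,090.00       916.4813     2,749.4439      10,997.7758
  Σ                  1,081.6023     2,994.7403      11,648.7190
P = 1,081.6023.
Convexity = Σ t(t+1)·PV / [P·(1+y)²] = 11,648.7190 / (1,081.6023 × 1.122540) = 9.59420.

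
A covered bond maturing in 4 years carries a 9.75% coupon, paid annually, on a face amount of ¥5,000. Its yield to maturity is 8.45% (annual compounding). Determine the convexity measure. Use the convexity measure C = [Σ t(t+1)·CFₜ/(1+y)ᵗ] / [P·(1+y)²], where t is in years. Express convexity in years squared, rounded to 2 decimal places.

14.24

With y = 0.0845:
  t   CF        PV=CF/(1+0.0845)^t    t·PV        t(t+1)·PV
  1       487.50       449.5159       449.5159         899.0318
  2       487.50       414.4914       828.9828       2,486.9483
  3       487.50       382.1958     1,146.5875       4,586.3500
  4     5,487.50     3,966.9462    15,867.7847      79,338.9235
  Σ                  5,213.1493    18,292.8709      87,311.2536
P = 5,213.1493.
Convexity = Σ t(t+1)·PV / [P·(1+y)²] = 87,311.2536 / (5,213.1493 × 1.176140) = 14.24003.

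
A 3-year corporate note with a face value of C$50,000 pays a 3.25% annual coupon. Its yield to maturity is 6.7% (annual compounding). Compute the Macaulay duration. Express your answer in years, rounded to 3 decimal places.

Periodic yield y = 0.067. Discount each cash flow and weight by its year:
  t   CF        PV=CF/(1+0.067)^t    t·PV
  1     1,625.00     1,522.9616     1,522.9616
  2     1,625.00     1,427.3304     2,854.6609
  3    51,625.00    42,497.8350   127,493.5051
  Σ                 45,448.1270   131,871.1276
Price P = Σ PV = 45,448.1270.
Macaulay duration = Σ(t·PV) / P = 131,871.1276 / 45,448.1270 = 2.90157 years.

2.902 years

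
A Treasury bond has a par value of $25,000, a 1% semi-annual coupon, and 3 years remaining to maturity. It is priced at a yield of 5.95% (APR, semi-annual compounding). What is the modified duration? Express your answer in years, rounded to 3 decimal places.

Periodic yield y = 0.02975. First find Macaulay duration:
  t   CF        PV=CF/(1+0.02975)^t    t·PV
  1       125.00       121.3887       121.3887
  2       125.00       117.8817       235.7634
  3       125.00       114.4760       343.4281
  4       125.00       111.1688       444.6751
  5       125.00       107.9571       539.7853
  6    25,125.00    21,072.4614   126,434.7683
  Σ                 21,645.3336   128,119.8089
P = 21,645.3336; Macaulay duration = 128,119.8089 / 21,645.3336 = 5.91905 half-year periods = 2.95952 years.
Modified duration = D_Mac / (1 + y) = 2.95952 / 1.02975 = 2.87402 years.

2.874 years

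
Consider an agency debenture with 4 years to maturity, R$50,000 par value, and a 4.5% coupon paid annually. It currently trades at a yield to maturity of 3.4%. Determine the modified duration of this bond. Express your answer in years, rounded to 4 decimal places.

3.6310 years

Periodic yield y = 0.034. First find Macaulay duration:
  t   CF        PV=CF/(1+0.034)^t    t·PV
  1     2,250.00     2,176.0155     2,176.0155
  2     2,250.00     2,104.4637     4,208.9274
  3     2,250.00     2,035.2647     6,105.7941
  4    52,250.00    45,709.2547   182,837.0187
  Σ                 52,024.9986   195,327.7557
P = 52,024.9986; Macaulay duration = 195,327.7557 / 52,024.9986 = 3.75450 years.
Modified duration = D_Mac / (1 + y) = 3.75450 / 1.034 = 3.63104 years.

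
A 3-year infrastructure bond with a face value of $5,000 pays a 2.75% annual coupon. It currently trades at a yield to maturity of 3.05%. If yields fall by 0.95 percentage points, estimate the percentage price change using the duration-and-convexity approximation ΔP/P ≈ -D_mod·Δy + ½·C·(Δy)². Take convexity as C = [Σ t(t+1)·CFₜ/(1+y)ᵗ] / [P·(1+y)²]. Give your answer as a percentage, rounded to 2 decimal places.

+2.74%

With y = 0.0305:
  t   CF        PV=CF/(1+0.0305)^t    t·PV        t(t+1)·PV
  1       137.50       133.4304       133.4304         266.8607
  2       137.50       129.4812       258.9624         776.8872
  3     5,137.50     4,694.7000    14,084.1000      56,336.4002
  Σ                  4,957.6116    14,476.4928      57,380.1481
P = 4,957.6116; D_Mac = 2.92005 yrs; D_mod = 2.83363 yrs; C = 10.89916.
Duration effect: -2.83363 × (-0.0095) = +0.026919
Convexity effect: 0.5 × 10.89916 × (-0.0095)² = +0.0004918
ΔP/P ≈ +0.026919 + 0.0004918 = +0.027411 = +2.7411%.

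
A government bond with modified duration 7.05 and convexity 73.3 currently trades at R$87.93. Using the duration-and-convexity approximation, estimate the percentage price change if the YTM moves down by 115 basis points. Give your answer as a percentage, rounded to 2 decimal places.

+8.59%

Duration effect: -D_mod·Δy = -7.05 × (-0.0115) = +0.081075
Convexity effect: ½·C·(Δy)² = 0.5 × 73.3 × (-0.0115)² = +0.0048469625
ΔP/P ≈ +0.081075 + 0.0048469625 = +0.0859219625
= +8.59219625%.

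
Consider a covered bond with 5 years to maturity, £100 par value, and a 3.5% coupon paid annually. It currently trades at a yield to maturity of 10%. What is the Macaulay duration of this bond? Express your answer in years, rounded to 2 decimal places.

4.61 years

Periodic yield y = 0.1. Discount each cash flow and weight by its year:
  t   CF        PV=CF/(1+0.1)^t    t·PV
  1         3.50         3.1818         3.1818
  2         3.50         2.8926         5.7851
  3         3.50         2.6296         7.8888
  4         3.50         2.3905         9.5622
  5       103.50        64.2654       321.3268
  Σ                     75.3599       347.7447
Price P = Σ PV = 75.3599.
Macaulay duration = Σ(t·PV) / P = 347.7447 / 75.3599 = 4.61445 years.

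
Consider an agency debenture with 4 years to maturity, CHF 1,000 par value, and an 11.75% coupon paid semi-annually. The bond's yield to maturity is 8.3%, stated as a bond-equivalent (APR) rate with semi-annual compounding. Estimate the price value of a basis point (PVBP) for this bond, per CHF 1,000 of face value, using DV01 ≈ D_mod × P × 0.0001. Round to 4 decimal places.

Periodic yield y = 0.0415.
  t   CF        PV=CF/(1+0.0415)^t    t·PV
  1        58.75        56.4090        56.4090
  2        58.75        54.1613       108.3227
  3        58.75        52.0032       156.0096
  4        58.75        49.9311       199.7242
  5        58.75        47.9415       239.7074
  6        58.75        46.0312       276.1872
  7        58.75        44.1970       309.3791
  8     1,058.75       764.7495     6,117.9964
  Σ                  1,115.4239     7,463.7356
P = 1,115.4239; D_Mac = 6.69139 half-year periods = 3.34569 yrs; D_mod = 3.21238 yrs.
DV01 ≈ 3.21238 × 1,115.4239 × 0.0001 = 0.358317.

CHF 0.3583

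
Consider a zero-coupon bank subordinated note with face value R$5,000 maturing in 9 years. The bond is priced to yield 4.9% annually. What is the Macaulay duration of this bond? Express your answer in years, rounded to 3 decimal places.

9.000 years

A zero-coupon bond has a single cash flow at maturity, so its Macaulay duration equals its maturity: 9 years.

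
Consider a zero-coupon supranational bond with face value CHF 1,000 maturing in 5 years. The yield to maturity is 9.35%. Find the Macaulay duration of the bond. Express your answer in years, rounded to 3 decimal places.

A zero-coupon bond has a single cash flow at maturity, so its Macaulay duration equals its maturity: 5 years.

5.000 years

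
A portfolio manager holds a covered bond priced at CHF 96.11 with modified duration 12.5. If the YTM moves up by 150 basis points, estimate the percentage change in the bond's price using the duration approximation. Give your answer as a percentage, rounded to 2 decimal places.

-18.75%

Duration approximation: ΔP/P ≈ -D_mod · Δy = -12.5 × (+0.015) = -0.187500.
As a percentage: -18.7500%.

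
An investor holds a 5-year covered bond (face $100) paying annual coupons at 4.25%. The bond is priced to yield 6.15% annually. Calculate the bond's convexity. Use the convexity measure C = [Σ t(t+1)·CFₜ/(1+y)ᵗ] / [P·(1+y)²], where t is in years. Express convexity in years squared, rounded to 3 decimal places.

23.731

With y = 0.0615:
  t   CF        PV=CF/(1+0.0615)^t    t·PV        t(t+1)·PV
  1         4.25         4.0038         4.0038           8.0075
  2         4.25         3.7718         7.5436          22.6308
  3         4.25         3.5533        10.6598          42.6393
  4         4.25         3.3474        13.3896          66.9482
  5       104.25        77.3528       386.7640       2,320.5842
  Σ                     92.0291       422.3609       2,460.8100
P = 92.0291.
Convexity = Σ t(t+1)·PV / [P·(1+y)²] = 2,460.8100 / (92.0291 × 1.126782) = 23.73084.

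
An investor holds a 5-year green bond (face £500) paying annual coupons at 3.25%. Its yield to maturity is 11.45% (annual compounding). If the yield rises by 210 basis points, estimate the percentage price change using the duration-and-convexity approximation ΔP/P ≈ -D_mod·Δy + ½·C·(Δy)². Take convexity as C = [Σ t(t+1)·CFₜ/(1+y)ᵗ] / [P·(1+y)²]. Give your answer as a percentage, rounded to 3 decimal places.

With y = 0.1145:
  t   CF        PV=CF/(1+0.1145)^t    t·PV        t(t+1)·PV
  1        16.25        14.5805        14.5805          29.1611
  2        16.25        13.0826        26.1651          78.4954
  3        16.25        11.7385        35.2155         140.8622
  4        16.25        10.5325        42.1302         210.6508
  5       516.25       300.2339     1,501.1694       9,007.0164
  Σ                    350.1680     1,619.2608       9,466.1859
P = 350.1680; D_Mac = 4.62424 yrs; D_mod = 4.14916 yrs; C = 21.76398.
Duration effect: -4.14916 × (+0.021) = -0.087132
Convexity effect: 0.5 × 21.76398 × (0.021)² = +0.0047990
ΔP/P ≈ -0.087132 + 0.0047990 = -0.082333 = -8.2333%.

-8.233%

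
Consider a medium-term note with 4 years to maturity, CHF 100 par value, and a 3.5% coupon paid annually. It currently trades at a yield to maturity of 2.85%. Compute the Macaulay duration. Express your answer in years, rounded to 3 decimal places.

3.804 years

Periodic yield y = 0.0285. Discount each cash flow and weight by its year:
  t   CF        PV=CF/(1+0.0285)^t    t·PV
  1         3.50         3.4030         3.4030
  2         3.50         3.3087         6.6174
  3         3.50         3.2170         9.6511
  4       103.50        92.4960       369.9842
  Σ                    102.4248       389.6557
Price P = Σ PV = 102.4248.
Macaulay duration = Σ(t·PV) / P = 389.6557 / 102.4248 = 3.80431 years.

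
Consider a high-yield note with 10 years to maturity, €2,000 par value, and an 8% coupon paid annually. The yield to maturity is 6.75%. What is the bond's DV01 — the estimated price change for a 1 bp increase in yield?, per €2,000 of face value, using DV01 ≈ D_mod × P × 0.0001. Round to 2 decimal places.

Periodic yield y = 0.0675.
  t   CF        PV=CF/(1+0.0675)^t    t·PV
  1       160.00       149.8829       149.8829
  2       160.00       140.4055       280.8111
  3       160.00       131.5274       394.5823
  4       160.00       123.2107       492.8428
  5       160.00       115.4199       577.0993
  6       160.00       108.1217       648.7299
  7       160.00       101.2849       708.9945
  8       160.00        94.8805       759.0439
  9       160.00        88.8810       799.9292
  10    2,160.00     1,124.0223    11,240.2227
  Σ                  2,177.6368    16,052.1385
P = 2,177.6368; D_Mac = 7.37136 yrs; D_mod = 6.90525 yrs.
DV01 ≈ 6.90525 × 2,177.6368 × 0.0001 = 1.503713.

€1.50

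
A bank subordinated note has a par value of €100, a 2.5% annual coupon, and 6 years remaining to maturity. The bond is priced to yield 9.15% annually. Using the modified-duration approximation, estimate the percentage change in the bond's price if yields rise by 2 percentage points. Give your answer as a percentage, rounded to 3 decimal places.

-10.193%

Periodic yield y = 0.0915. Modified duration first:
  t   CF        PV=CF/(1+0.0915)^t    t·PV
  1         2.50         2.2904         2.2904
  2         2.50         2.0984         4.1968
  3         2.50         1.9225         5.7675
  4         2.50         1.7613         7.0454
  5         2.50         1.6137         8.0685
  6       102.50        60.6152       363.6911
  Σ                     70.3016       391.0598
P = 70.3016; D_Mac = 5.56260 yrs; D_mod = 5.56260/(1+0.0915) = 5.09629 yrs.
ΔP/P ≈ -D_mod · Δy = -5.09629 × (+0.02) = -0.101926 = -10.1926%.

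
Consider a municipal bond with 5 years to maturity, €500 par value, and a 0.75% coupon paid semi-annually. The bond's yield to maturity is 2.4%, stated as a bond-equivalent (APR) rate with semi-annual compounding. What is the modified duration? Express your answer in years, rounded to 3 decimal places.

4.854 years

Periodic yield y = 0.012. First find Macaulay duration:
  t   CF        PV=CF/(1+0.012)^t    t·PV
  1        1.875         1.8528         1.8528
  2        1.875         1.8308         3.6616
  3        1.875         1.8091         5.4273
  4        1.875         1.7876         7.1505
  5        1.875         1.7664         8.8322
  6        1.875         1.7455        10.4730
  7        1.875         1.7248        12.0736
  8        1.875         1.7043        13.6347
  9        1.875         1.6841        15.1572
  10     501.875       445.4413     4,454.4126
  Σ                    461.3468     4,532.6754
P = 461.3468; Macaulay duration = 4,532.6754 / 461.3468 = 9.82488 half-year periods = 4.91244 years.
Modified duration = D_Mac / (1 + y) = 4.91244 / 1.012 = 4.85419 years.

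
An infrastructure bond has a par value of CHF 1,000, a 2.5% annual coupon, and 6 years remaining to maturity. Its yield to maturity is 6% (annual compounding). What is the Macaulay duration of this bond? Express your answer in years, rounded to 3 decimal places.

Periodic yield y = 0.06. Discount each cash flow and weight by its year:
  t   CF        PV=CF/(1+0.06)^t    t·PV
  1        25.00        23.5849        23.5849
  2        25.00        22.2499        44.4998
  3        25.00        20.9905        62.9714
  4        25.00        19.8023        79.2094
  5        25.00        18.6815        93.4073
  6     1,025.00       722.5846     4,335.5073
  Σ                    827.8936     4,639.1801
Price P = Σ PV = 827.8936.
Macaulay duration = Σ(t·PV) / P = 4,639.1801 / 827.8936 = 5.60359 years.

5.604 years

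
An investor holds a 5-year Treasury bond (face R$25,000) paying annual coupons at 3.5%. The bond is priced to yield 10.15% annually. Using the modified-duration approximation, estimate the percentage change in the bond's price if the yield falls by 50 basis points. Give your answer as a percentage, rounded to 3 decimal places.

+2.094%

Periodic yield y = 0.1015. Modified duration first:
  t   CF        PV=CF/(1+0.1015)^t    t·PV
  1       875.00       794.3713       794.3713
  2       875.00       721.1723     1,442.3446
  3       875.00       654.7184     1,964.1552
  4       875.00       594.3880     2,377.5521
  5    25,875.00    15,957.2427    79,786.2136
  Σ                 18,721.8928    86,364.6368
P = 18,721.8928; D_Mac = 4.61303 yrs; D_mod = 4.61303/(1+0.1015) = 4.18795 yrs.
ΔP/P ≈ -D_mod · Δy = -4.18795 × (-0.005) = +0.020940 = +2.0940%.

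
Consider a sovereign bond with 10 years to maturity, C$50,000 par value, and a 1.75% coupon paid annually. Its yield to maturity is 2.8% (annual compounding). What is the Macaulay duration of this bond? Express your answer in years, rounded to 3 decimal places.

9.216 years

Periodic yield y = 0.028. Discount each cash flow and weight by its year:
  t   CF        PV=CF/(1+0.028)^t    t·PV
  1       875.00       851.1673       851.1673
  2       875.00       827.9838     1,655.9675
  3       875.00       805.4317     2,416.2950
  4       875.00       783.4939     3,133.9754
  5       875.00       762.1536     3,810.7678
  6       875.00       741.3945     4,448.3671
  7       875.00       721.2009     5,048.4062
  8       875.00       701.5573     5,612.4582
  9       875.00       682.4487     6,142.0384
  10   50,875.00    38,598.7531   385,987.5312
  Σ                 45,475.5847   419,106.9743
Price P = Σ PV = 45,475.5847.
Macaulay duration = Σ(t·PV) / P = 419,106.9743 / 45,475.5847 = 9.21609 years.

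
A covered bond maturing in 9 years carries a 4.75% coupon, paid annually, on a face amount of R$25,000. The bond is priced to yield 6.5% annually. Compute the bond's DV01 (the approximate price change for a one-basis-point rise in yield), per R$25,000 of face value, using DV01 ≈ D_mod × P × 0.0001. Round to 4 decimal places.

R$15.3873

Periodic yield y = 0.065.
  t   CF        PV=CF/(1+0.065)^t    t·PV
  1     1,187.50     1,115.0235     1,115.0235
  2     1,187.50     1,046.9704     2,093.9408
  3     1,187.50       983.0708     2,949.2124
  4     1,187.50       923.0712     3,692.2847
  5     1,187.50       866.7335     4,333.6675
  6     1,187.50       813.8343     4,883.0056
  7     1,187.50       764.1636     5,349.1454
  8     1,187.50       717.5245     5,740.1963
  9    26,187.50    14,857.5627   133,718.0639
  Σ                 22,087.9544   163,874.5400
P = 22,087.9544; D_Mac = 7.41918 yrs; D_mod = 6.96637 yrs.
DV01 ≈ 6.96637 × 22,087.9544 × 0.0001 = 15.387281.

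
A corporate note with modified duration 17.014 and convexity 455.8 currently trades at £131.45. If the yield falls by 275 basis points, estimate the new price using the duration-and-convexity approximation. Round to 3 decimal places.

£215.609

Duration effect: -D_mod·Δy = -17.014 × (-0.0275) = +0.467885
Convexity effect: ½·C·(Δy)² = 0.5 × 455.8 × (-0.0275)² = +0.172349375
ΔP/P ≈ +0.467885 + 0.172349375 = +0.640234375
New price ≈ 131.45 × (1 + 0.640234375) = 215.60880859375.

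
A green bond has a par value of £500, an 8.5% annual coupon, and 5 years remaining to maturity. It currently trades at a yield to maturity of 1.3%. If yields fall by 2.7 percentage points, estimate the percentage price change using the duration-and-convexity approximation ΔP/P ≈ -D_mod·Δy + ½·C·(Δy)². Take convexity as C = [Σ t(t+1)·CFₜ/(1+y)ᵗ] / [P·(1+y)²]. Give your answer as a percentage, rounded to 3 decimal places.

With y = 0.013:
  t   CF        PV=CF/(1+0.013)^t    t·PV        t(t+1)·PV
  1        42.50        41.9546        41.9546          83.9092
  2        42.50        41.4162        82.8324         248.4971
  3        42.50        40.8847       122.6540         490.6161
  4        42.50        40.3600       161.4400         807.2000
  5       542.50       508.5721     2,542.8604      15,257.1625
  Σ                    673.1875     2,951.7414      16,887.3848
P = 673.1875; D_Mac = 4.38472 yrs; D_mod = 4.32845 yrs; C = 24.44598.
Duration effect: -4.32845 × (-0.027) = +0.116868
Convexity effect: 0.5 × 24.44598 × (-0.027)² = +0.0089106
ΔP/P ≈ +0.116868 + 0.0089106 = +0.125779 = +12.5779%.

+12.578%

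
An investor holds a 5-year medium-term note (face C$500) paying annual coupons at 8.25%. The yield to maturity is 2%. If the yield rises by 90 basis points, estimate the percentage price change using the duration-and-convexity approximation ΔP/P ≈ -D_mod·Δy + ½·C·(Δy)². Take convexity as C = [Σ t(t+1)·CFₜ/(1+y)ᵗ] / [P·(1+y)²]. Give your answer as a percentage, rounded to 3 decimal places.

-3.773%

With y = 0.02:
  t   CF        PV=CF/(1+0.02)^t    t·PV        t(t+1)·PV
  1        41.25        40.4412        40.4412          80.8824
  2        41.25        39.6482        79.2964         237.8893
  3        41.25        38.8708       116.6124         466.4496
  4        41.25        38.1086       152.4345         762.1725
  5       541.25       490.2268     2,451.1340      14,706.8040
  Σ                    647.2956     2,839.9185      16,254.1977
P = 647.2956; D_Mac = 4.38736 yrs; D_mod = 4.30133 yrs; C = 24.13585.
Duration effect: -4.30133 × (+0.009) = -0.038712
Convexity effect: 0.5 × 24.13585 × (0.009)² = +0.0009775
ΔP/P ≈ -0.038712 + 0.0009775 = -0.037734 = -3.7734%.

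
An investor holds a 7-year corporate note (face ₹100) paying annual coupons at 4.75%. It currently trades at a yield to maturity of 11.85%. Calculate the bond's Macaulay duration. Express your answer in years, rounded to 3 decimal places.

5.888 years

Periodic yield y = 0.1185. Discount each cash flow and weight by its year:
  t   CF        PV=CF/(1+0.1185)^t    t·PV
  1         4.75         4.2468         4.2468
  2         4.75         3.7968         7.5937
  3         4.75         3.3946        10.1837
  4         4.75         3.0349        12.1397
  5         4.75         2.7134        13.5670
  6         4.75         2.4259        14.5556
  7       104.75        47.8302       334.8113
  Σ                     67.4426       397.0978
Price P = Σ PV = 67.4426.
Macaulay duration = Σ(t·PV) / P = 397.0978 / 67.4426 = 5.88794 years.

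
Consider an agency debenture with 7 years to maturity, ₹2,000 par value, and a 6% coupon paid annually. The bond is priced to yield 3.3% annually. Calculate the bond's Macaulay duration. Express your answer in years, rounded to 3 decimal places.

6.008 years

Periodic yield y = 0.033. Discount each cash flow and weight by its year:
  t   CF        PV=CF/(1+0.033)^t    t·PV
  1       120.00       116.1665       116.1665
  2       120.00       112.4555       224.9109
  3       120.00       108.8630       326.5890
  4       120.00       105.3853       421.5411
  5       120.00       102.0187       510.0933
  6       120.00        98.7596       592.5576
  7     2,120.00     1,689.0154    11,823.1078
  Σ                  2,332.6639    14,014.9663
Price P = Σ PV = 2,332.6639.
Macaulay duration = Σ(t·PV) / P = 14,014.9663 / 2,332.6639 = 6.00814 years.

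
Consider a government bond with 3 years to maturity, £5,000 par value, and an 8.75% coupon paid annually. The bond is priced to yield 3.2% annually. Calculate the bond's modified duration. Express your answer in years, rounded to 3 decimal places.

Periodic yield y = 0.032. First find Macaulay duration:
  t   CF        PV=CF/(1+0.032)^t    t·PV
  1       437.50       423.9341       423.9341
  2       437.50       410.7889       821.5777
  3     5,437.50     4,947.2081    14,841.6243
  Σ                  5,781.9311    16,087.1361
P = 5,781.9311; Macaulay duration = 16,087.1361 / 5,781.9311 = 2.78231 years.
Modified duration = D_Mac / (1 + y) = 2.78231 / 1.032 = 2.69604 years.

2.696 years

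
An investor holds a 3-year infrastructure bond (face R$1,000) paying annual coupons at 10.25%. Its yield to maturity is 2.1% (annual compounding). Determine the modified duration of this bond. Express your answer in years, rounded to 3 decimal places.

Periodic yield y = 0.021. First find Macaulay duration:
  t   CF        PV=CF/(1+0.021)^t    t·PV
  1       102.50       100.3918       100.3918
  2       102.50        98.3269       196.6538
  3     1,102.50     1,035.8607     3,107.5822
  Σ                  1,234.5794     3,404.6278
P = 1,234.5794; Macaulay duration = 3,404.6278 / 1,234.5794 = 2.75772 years.
Modified duration = D_Mac / (1 + y) = 2.75772 / 1.021 = 2.70100 years.

2.701 years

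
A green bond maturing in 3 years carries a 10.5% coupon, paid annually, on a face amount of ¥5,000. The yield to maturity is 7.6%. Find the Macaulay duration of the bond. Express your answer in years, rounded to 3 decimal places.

Periodic yield y = 0.076. Discount each cash flow and weight by its year:
  t   CF        PV=CF/(1+0.076)^t    t·PV
  1       525.00       487.9182       487.9182
  2       525.00       453.4556       906.9112
  3     5,525.00     4,435.0188    13,305.0565
  Σ                  5,376.3926    14,699.8859
Price P = Σ PV = 5,376.3926.
Macaulay duration = Σ(t·PV) / P = 14,699.8859 / 5,376.3926 = 2.73415 years.

2.734 years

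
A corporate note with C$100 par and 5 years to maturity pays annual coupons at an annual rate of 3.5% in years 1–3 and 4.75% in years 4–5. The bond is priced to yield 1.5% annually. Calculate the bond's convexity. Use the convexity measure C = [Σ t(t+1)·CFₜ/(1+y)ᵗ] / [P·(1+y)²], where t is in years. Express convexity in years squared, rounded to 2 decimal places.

With y = 0.015:
  t   CF        PV=CF/(1+0.015)^t    t·PV        t(t+1)·PV
  1         3.50         3.4483         3.4483           6.8966
  2         3.50         3.3973         6.7946          20.3839
  3         3.50         3.3471        10.0413          40.1653
  4         4.75         4.4754        17.9015          89.5075
  5       104.75        97.2353       486.1763       2,917.0581
  Σ                    111.9033       524.3621       3,074.0113
P = 111.9033.
Convexity = Σ t(t+1)·PV / [P·(1+y)²] = 3,074.0113 / (111.9033 × 1.030225) = 26.66431.

26.66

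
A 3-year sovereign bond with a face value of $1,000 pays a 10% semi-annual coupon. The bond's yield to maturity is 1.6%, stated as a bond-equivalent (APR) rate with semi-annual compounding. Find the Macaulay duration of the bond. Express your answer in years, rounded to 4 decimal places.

Periodic yield y = 0.008. Discount each cash flow and weight by its period:
  t   CF        PV=CF/(1+0.008)^t    t·PV
  1        50.00        49.6032        49.6032
  2        50.00        49.2095        98.4190
  3        50.00        48.8189       146.4568
  4        50.00        48.4315       193.7260
  5        50.00        48.0471       240.2356
  6     1,050.00     1,000.9816     6,005.8898
  Σ                  1,245.0919     6,734.3304
Price P = Σ PV = 1,245.0919.
Macaulay duration = Σ(t·PV) / P = 6,734.3304 / 1,245.0919 = 5.40870 half-year periods.
In years: 5.40870 / 2 = 2.70435 years.

2.7044 years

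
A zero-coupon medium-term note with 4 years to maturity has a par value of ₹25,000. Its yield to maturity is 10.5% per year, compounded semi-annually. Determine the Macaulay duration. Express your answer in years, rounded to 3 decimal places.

4.000 years

A zero-coupon bond has a single cash flow at maturity, so its Macaulay duration equals its maturity: 4 years.
(Equivalently: 8 semi-annual periods ÷ 2 = 4 years.)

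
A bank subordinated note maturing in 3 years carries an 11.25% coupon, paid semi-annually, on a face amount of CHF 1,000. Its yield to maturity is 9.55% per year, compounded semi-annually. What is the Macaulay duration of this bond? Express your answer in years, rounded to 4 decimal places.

Periodic yield y = 0.04775. Discount each cash flow and weight by its period:
  t   CF        PV=CF/(1+0.04775)^t    t·PV
  1        56.25        53.6865        53.6865
  2        56.25        51.2398       102.4795
  3        56.25        48.9046       146.7137
  4        56.25        46.6758       186.7032
  5        56.25        44.5486       222.7431
  6     1,056.25       798.4003     4,790.4019
  Σ                  1,043.4556     5,502.7280
Price P = Σ PV = 1,043.4556.
Macaulay duration = Σ(t·PV) / P = 5,502.7280 / 1,043.4556 = 5.27356 half-year periods.
In years: 5.27356 / 2 = 2.63678 years.

2.6368 years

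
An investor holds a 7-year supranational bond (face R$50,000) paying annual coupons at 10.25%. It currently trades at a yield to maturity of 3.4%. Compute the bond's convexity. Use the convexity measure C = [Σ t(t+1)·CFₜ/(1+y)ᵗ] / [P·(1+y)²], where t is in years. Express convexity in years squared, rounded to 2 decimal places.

38.63

With y = 0.034:
  t   CF        PV=CF/(1+0.034)^t    t·PV        t(t+1)·PV
  1     5,125.00     4,956.4797     4,956.4797       9,912.9594
  2     5,125.00     4,793.5007     9,587.0013      28,761.0040
  3     5,125.00     4,635.8807    13,907.6422      55,630.5687
  4     5,125.00     4,483.4436    17,933.7746      89,668.8728
  5     5,125.00     4,336.0190    21,680.0950     130,080.5698
  6     5,125.00     4,193.4420    25,160.6518     176,124.5626
  7    55,125.00    43,621.9254   305,353.4781   2,442,827.8250
  Σ                 71,020.6911   398,579.1226   2,933,006.3623
P = 71,020.6911.
Convexity = Σ t(t+1)·PV / [P·(1+y)²] = 2,933,006.3623 / (71,020.6911 × 1.069156) = 38.62665.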